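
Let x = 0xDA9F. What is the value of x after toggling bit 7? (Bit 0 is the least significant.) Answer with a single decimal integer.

55839

x = 1101101010011111
bit 7 is currently 1; toggle it via x ^ (1 << 7) = x ^ 128
→ 1101101000011111 = 55839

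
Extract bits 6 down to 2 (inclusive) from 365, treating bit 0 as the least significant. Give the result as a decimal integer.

27

v = 0101101101
Shift right by 2: 01011011
Mask low 5 bits: 11011 = 27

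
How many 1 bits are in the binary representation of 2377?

2377 = 100101001001
Count the 1s: 1 + 1 + 1 + 1 + 1 = 5

5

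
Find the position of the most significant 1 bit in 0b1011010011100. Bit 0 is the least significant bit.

12

0b1011010011100 = 1011010011100
The topmost 1 is at position 12 (since 2^12 = 4096 ≤ 5788 < 8192).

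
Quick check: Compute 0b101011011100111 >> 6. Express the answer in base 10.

347

x = 101011011100111
shift right by 6 → 000000101011011 = 347
(equivalently, floor(22247 / 64))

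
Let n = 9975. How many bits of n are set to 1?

9975 = 10011011110111
Count the 1s: 1 + 1 + 1 + 1 + 1 + 1 + 1 + 1 + 1 + 1 = 10

10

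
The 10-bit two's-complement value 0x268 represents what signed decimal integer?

-408

pattern = 1001101000 (MSB is 1 ⇒ negative)
Invert: 0110010111, add 1 → 0110011000 = 408, so the value is -408.
(Equivalently: 616 - 2^10 = 616 - 1024 = -408.)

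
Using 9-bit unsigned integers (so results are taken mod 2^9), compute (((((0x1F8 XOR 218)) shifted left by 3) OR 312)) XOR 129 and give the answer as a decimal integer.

0x1F8 = 111111000
218 = 011011010
→ XOR → 100100010 = 290
→ shifted left by 3 (mod 2^9) → 100010000 = 272
312 = 100111000
→ OR → 100111000 = 312
129 = 010000001
→ XOR → 110111001 = 441

441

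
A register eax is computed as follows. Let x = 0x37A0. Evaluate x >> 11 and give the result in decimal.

0x37A0 = 11011110100000
shift right by 11 → 00000000000110 = 6
(equivalently, floor(14240 / 2048))

6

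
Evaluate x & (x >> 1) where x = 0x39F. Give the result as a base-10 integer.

399

x = 1110011111 = 927
x>>1 = 0111001111
AND  = 0110001111 = 399
(x & (x >> 1) has a 1 wherever x has two consecutive 1 bits.)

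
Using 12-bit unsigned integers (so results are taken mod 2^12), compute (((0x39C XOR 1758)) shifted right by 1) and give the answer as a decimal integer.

673

0x39C = 001110011100
1758 = 011011011110
→ XOR → 010101000010 = 1346
→ shifted right by 1 → 001010100001 = 673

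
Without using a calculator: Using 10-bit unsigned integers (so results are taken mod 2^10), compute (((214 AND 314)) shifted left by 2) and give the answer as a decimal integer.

72

214 = 0011010110
314 = 0100111010
→ AND → 0000010010 = 18
→ shifted left by 2 (mod 2^10) → 0001001000 = 72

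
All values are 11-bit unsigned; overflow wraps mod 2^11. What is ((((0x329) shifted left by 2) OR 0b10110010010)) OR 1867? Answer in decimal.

0x329 = 01100101001
→ shifted left by 2 (mod 2^11) → 10010100100 = 1188
0b10110010010 = 10110010010
→ OR → 10110110110 = 1462
1867 = 11101001011
→ OR → 11111111111 = 2047

2047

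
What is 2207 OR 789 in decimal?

2207 = 100010011111
789 = 001100010101
 OR → 101110011111 = 2975

2975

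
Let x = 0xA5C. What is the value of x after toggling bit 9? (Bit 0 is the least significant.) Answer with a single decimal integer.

x = 101001011100
bit 9 is currently 1; toggle it via x ^ (1 << 9) = x ^ 512
→ 100001011100 = 2140

2140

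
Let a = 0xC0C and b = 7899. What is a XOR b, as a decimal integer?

4823

0xC0C = 0110000001100
7899 = 1111011011011
XOR → 1001011010111 = 4823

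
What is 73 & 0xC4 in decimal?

73 = 01001001
0xC4 = 11000100
AND → 01000000 = 64

64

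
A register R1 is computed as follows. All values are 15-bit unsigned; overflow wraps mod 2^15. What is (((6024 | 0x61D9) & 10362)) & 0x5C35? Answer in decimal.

6024 = 001011110001000
0x61D9 = 110000111011001
→ | → 111011111011001 = 30681
10362 = 010100001111010
→ & → 010000001011000 = 8280
0x5C35 = 101110000110101
→ & → 000000000010000 = 16

16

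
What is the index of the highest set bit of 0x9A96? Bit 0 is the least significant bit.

15

0x9A96 = 1001101010010110
The topmost 1 is at position 15 (since 2^15 = 32768 ≤ 39574 < 65536).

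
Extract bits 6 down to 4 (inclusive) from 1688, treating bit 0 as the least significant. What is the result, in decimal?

v = 011010011000
Shift right by 4: 01101001
Mask low 3 bits: 001 = 1

1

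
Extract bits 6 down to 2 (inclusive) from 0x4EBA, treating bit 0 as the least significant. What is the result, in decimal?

v = 100111010111010
Shift right by 2: 1001110101110
Mask low 5 bits: 01110 = 14

14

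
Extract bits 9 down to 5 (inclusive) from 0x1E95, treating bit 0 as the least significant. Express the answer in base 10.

v = 1111010010101
Shift right by 5: 11110100
Mask low 5 bits: 10100 = 20

20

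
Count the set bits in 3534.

8

3534 = 110111001110
Count the 1s: 1 + 1 + 1 + 1 + 1 + 1 + 1 + 1 = 8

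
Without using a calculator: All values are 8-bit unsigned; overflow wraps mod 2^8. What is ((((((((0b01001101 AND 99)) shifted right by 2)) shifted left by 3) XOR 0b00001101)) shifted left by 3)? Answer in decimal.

0b01001101 = 01001101
99 = 01100011
→ AND → 01000001 = 65
→ shifted right by 2 → 00010000 = 16
→ shifted left by 3 (mod 2^8) → 10000000 = 128
0b00001101 = 00001101
→ XOR → 10001101 = 141
→ shifted left by 3 (mod 2^8) → 01101000 = 104

104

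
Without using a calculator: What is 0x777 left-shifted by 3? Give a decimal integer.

15288

0x777 = 00011101110111
shift left by 3 → 11101110111000 = 15288
(equivalently, 1911 × 2^3 = 1911 × 8)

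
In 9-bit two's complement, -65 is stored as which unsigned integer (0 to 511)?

65 in 9 bits: 001000001
Invert: 110111110
Add 1:  110111111 = 447
(Check: 2^9 - 65 = 512 - 65 = 447.)

447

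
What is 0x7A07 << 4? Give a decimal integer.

0x7A07 = 0000111101000000111
shift left by 4 → 1111010000001110000 = 499824
(equivalently, 31239 × 2^4 = 31239 × 16)

499824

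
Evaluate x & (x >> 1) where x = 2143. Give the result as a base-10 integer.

15

x = 100001011111 = 2143
x>>1 = 010000101111
AND  = 000000001111 = 15
(x & (x >> 1) has a 1 wherever x has two consecutive 1 bits.)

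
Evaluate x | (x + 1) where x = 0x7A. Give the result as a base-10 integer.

x = 1111010 = 122
x + 1 = 1111011
OR    = 1111011 = 123
(x | (x + 1) sets the lowest cleared bit.)

123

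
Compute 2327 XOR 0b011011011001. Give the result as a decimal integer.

4046

2327 = 100100010111
b = 011011011001
XOR → 111111001110 = 4046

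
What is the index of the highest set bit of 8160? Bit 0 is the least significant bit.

12

8160 = 1111111100000
The topmost 1 is at position 12 (since 2^12 = 4096 ≤ 8160 < 8192).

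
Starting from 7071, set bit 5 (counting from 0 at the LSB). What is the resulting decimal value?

7103

x = 1101110011111
bit 5 is currently 0; set it via x | (1 << 5) = x | 32
→ 1101110111111 = 7103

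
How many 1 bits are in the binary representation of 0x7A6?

7

0x7A6 = 11110100110
Count the 1s: 1 + 1 + 1 + 1 + 1 + 1 + 1 = 7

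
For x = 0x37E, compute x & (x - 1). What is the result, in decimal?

x = 1101111110 = 894
x - 1 = 1101111101
AND   = 1101111100 = 892
(x & (x - 1) clears the lowest set bit of x.)

892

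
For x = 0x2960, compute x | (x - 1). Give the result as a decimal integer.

x = 10100101100000 = 10592
x - 1 = 10100101011111
OR    = 10100101111111 = 10623
(x | (x - 1) sets all bits below the lowest set bit.)

10623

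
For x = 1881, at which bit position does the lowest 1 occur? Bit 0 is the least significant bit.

1881 = 11101011001
Trailing zeros: 0, so the lowest set bit is bit 0 (value 1).

0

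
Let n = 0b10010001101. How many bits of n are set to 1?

5

n = 10010001101
Count the 1s: 1 + 1 + 1 + 1 + 1 = 5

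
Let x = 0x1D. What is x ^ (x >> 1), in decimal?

19

x = 11101 = 29
x>>1 = 01110
XOR  = 10011 = 19
(x ^ (x >> 1) gives the standard binary-reflected Gray code of x.)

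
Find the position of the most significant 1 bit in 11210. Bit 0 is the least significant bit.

11210 = 10101111001010
The topmost 1 is at position 13 (since 2^13 = 8192 ≤ 11210 < 16384).

13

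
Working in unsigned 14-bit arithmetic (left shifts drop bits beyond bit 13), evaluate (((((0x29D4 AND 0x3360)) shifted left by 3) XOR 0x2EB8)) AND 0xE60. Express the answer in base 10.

0x29D4 = 10100111010100
0x3360 = 11001101100000
→ AND → 10000101000000 = 8512
→ shifted left by 3 (mod 2^14) → 00101000000000 = 2560
0x2EB8 = 10111010111000
→ XOR → 10010010111000 = 9400
0xE60 = 00111001100000
→ AND → 00010000100000 = 1056

1056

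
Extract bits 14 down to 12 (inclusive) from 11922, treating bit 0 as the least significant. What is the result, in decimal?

v = 010111010010010
Shift right by 12: 010
Mask low 3 bits: 010 = 2

2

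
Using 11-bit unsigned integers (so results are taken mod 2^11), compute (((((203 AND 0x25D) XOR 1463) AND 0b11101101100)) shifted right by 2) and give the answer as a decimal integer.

203 = 00011001011
0x25D = 01001011101
→ AND → 00001001001 = 73
1463 = 10110110111
→ XOR → 10111111110 = 1534
0b11101101100 = 11101101100
→ AND → 10101101100 = 1388
→ shifted right by 2 → 00101011011 = 347

347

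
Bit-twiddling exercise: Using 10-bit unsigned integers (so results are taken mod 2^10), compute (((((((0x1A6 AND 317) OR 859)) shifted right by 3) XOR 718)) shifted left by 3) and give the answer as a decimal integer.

264

0x1A6 = 0110100110
317 = 0100111101
→ AND → 0100100100 = 292
859 = 1101011011
→ OR → 1101111111 = 895
→ shifted right by 3 → 0001101111 = 111
718 = 1011001110
→ XOR → 1010100001 = 673
→ shifted left by 3 (mod 2^10) → 0100001000 = 264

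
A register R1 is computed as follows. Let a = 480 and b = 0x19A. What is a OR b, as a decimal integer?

480 = 111100000
0x19A = 110011010
 OR → 111111010 = 506

506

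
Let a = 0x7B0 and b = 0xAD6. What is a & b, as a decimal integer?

656

0x7B0 = 011110110000
0xAD6 = 101011010110
AND → 001010010000 = 656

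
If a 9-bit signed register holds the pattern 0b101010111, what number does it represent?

pattern = 101010111 (MSB is 1 ⇒ negative)
Invert: 010101000, add 1 → 010101001 = 169, so the value is -169.
(Equivalently: 343 - 2^9 = 343 - 512 = -169.)

-169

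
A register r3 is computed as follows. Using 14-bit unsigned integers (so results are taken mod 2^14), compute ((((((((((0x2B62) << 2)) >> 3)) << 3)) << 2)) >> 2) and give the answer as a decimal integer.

3464

0x2B62 = 10101101100010
→ << 2 (mod 2^14) → 10110110001000 = 11656
→ >> 3 → 00010110110001 = 1457
→ << 3 (mod 2^14) → 10110110001000 = 11656
→ << 2 (mod 2^14) → 11011000100000 = 13856
→ >> 2 → 00110110001000 = 3464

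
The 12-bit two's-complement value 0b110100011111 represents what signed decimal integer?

pattern = 110100011111 (MSB is 1 ⇒ negative)
Invert: 001011100000, add 1 → 001011100001 = 737, so the value is -737.
(Equivalently: 3359 - 2^12 = 3359 - 4096 = -737.)

-737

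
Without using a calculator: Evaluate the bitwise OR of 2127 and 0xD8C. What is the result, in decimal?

2127 = 100001001111
0xD8C = 110110001100
 OR → 110111001111 = 3535

3535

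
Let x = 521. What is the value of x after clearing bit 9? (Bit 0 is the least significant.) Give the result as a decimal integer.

9

x = 001000001001
bit 9 is currently 1; clear it via x & ~(1 << 9) = x & ~512
→ 000000001001 = 9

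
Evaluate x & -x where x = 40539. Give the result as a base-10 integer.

1

x = 1001111001011011 = 40539
-x (two's complement) = …0110000110100101
AND   = 0000000000000001 = 1
(x & -x isolates the lowest set bit of x.)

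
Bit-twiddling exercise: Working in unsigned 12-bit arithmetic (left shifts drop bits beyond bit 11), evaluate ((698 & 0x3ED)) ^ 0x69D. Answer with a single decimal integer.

698 = 001010111010
0x3ED = 001111101101
→ & → 001010101000 = 680
0x69D = 011010011101
→ ^ → 010000110101 = 1077

1077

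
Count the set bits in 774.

4

774 = 1100000110
Count the 1s: 1 + 1 + 1 + 1 = 4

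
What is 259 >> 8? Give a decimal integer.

259 = 100000011
shift right by 8 → 000000001 = 1
(equivalently, floor(259 / 256))

1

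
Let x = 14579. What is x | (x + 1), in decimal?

14583

x = 11100011110011 = 14579
x + 1 = 11100011110100
OR    = 11100011110111 = 14583
(x | (x + 1) sets the lowest cleared bit.)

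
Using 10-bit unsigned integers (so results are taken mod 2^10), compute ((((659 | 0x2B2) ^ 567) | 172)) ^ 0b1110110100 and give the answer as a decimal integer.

659 = 1010010011
0x2B2 = 1010110010
→ | → 1010110011 = 691
567 = 1000110111
→ ^ → 0010000100 = 132
172 = 0010101100
→ | → 0010101100 = 172
0b1110110100 = 1110110100
→ ^ → 1100011000 = 792

792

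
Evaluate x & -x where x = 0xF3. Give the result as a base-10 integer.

x = 11110011 = 243
-x (two's complement) = …00001101
AND   = 00000001 = 1
(x & -x isolates the lowest set bit of x.)

1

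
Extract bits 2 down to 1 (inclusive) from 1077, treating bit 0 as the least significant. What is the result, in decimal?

v = 0010000110101
Shift right by 1: 001000011010
Mask low 2 bits: 10 = 2

2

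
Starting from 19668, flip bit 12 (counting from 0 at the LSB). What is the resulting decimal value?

x = 0100110011010100
bit 12 is currently 0; toggle it via x ^ (1 << 12) = x ^ 4096
→ 0101110011010100 = 23764

23764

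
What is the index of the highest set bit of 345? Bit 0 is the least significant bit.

8

345 = 101011001
The topmost 1 is at position 8 (since 2^8 = 256 ≤ 345 < 512).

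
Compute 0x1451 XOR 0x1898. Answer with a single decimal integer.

3273

0x1451 = 1010001010001
0x1898 = 1100010011000
XOR → 0110011001001 = 3273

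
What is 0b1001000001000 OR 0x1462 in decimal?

a = 1001000001000
0x1462 = 1010001100010
 OR → 1011001101010 = 5738

5738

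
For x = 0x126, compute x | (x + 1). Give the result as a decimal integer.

x = 100100110 = 294
x + 1 = 100100111
OR    = 100100111 = 295
(x | (x + 1) sets the lowest cleared bit.)

295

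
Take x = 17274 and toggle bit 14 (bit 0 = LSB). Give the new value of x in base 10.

x = 0100001101111010
bit 14 is currently 1; toggle it via x ^ (1 << 14) = x ^ 16384
→ 0000001101111010 = 890

890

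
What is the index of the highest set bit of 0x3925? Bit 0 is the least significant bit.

0x3925 = 11100100100101
The topmost 1 is at position 13 (since 2^13 = 8192 ≤ 14629 < 16384).

13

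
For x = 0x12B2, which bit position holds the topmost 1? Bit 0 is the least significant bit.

12

0x12B2 = 1001010110010
The topmost 1 is at position 12 (since 2^12 = 4096 ≤ 4786 < 8192).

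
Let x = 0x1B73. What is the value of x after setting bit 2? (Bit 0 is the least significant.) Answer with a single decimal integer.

x = 1101101110011
bit 2 is currently 0; set it via x | (1 << 2) = x | 4
→ 1101101110111 = 7031

7031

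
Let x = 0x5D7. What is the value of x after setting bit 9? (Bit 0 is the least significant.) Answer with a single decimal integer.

2007

x = 010111010111
bit 9 is currently 0; set it via x | (1 << 9) = x | 512
→ 011111010111 = 2007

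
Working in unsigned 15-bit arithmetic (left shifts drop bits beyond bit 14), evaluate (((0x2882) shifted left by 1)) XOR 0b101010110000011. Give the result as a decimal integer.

0x2882 = 010100010000010
→ shifted left by 1 (mod 2^15) → 101000100000100 = 20740
0b101010110000011 = 101010110000011
→ XOR → 000010010000111 = 1159

1159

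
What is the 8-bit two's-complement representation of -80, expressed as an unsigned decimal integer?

80 in 8 bits: 01010000
Invert: 10101111
Add 1:  10110000 = 176
(Check: 2^8 - 80 = 256 - 80 = 176.)

176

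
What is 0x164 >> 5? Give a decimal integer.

11

0x164 = 101100100
shift right by 5 → 000001011 = 11
(equivalently, floor(356 / 32))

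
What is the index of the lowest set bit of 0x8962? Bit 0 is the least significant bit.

0x8962 = 1000100101100010
Trailing zeros: 1, so the lowest set bit is bit 1 (value 2).

1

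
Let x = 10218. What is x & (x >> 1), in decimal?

x = 10011111101010 = 10218
x>>1 = 01001111110101
AND  = 00001111100000 = 992
(x & (x >> 1) has a 1 wherever x has two consecutive 1 bits.)

992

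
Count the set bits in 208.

3

208 = 11010000
Count the 1s: 1 + 1 + 1 = 3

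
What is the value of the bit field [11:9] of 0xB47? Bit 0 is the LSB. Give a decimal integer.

5

v = 101101000111
Shift right by 9: 101
Mask low 3 bits: 101 = 5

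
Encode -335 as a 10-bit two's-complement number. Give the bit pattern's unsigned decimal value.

689

335 in 10 bits: 0101001111
Invert: 1010110000
Add 1:  1010110001 = 689
(Check: 2^10 - 335 = 1024 - 335 = 689.)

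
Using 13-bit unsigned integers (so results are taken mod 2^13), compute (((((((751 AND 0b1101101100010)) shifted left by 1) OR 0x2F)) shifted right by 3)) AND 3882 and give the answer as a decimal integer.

751 = 0001011101111
0b1101101100010 = 1101101100010
→ AND → 0001001100010 = 610
→ shifted left by 1 (mod 2^13) → 0010011000100 = 1220
0x2F = 0000000101111
→ OR → 0010011101111 = 1263
→ shifted right by 3 → 0000010011101 = 157
3882 = 0111100101010
→ AND → 0000000001000 = 8

8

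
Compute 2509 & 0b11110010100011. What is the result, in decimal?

2509 = 00100111001101
b = 11110010100011
AND → 00100010000001 = 2177

2177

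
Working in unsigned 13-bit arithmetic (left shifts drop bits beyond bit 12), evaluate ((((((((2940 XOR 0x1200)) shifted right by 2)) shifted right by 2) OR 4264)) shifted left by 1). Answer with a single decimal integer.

894

2940 = 0101101111100
0x1200 = 1001000000000
→ XOR → 1100101111100 = 6524
→ shifted right by 2 → 0011001011111 = 1631
→ shifted right by 2 → 0000110010111 = 407
4264 = 1000010101000
→ OR → 1000110111111 = 4543
→ shifted left by 1 (mod 2^13) → 0001101111110 = 894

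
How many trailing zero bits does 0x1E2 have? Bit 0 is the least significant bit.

0x1E2 = 111100010
Trailing zeros: 1, so the lowest set bit is bit 1 (value 2).

1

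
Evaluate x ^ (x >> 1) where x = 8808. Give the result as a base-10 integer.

13148

x = 10001001101000 = 8808
x>>1 = 01000100110100
XOR  = 11001101011100 = 13148
(x ^ (x >> 1) gives the standard binary-reflected Gray code of x.)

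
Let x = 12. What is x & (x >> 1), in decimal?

x = 1100 = 12
x>>1 = 0110
AND  = 0100 = 4
(x & (x >> 1) has a 1 wherever x has two consecutive 1 bits.)

4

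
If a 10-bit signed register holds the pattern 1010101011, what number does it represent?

-341

pattern = 1010101011 (MSB is 1 ⇒ negative)
Invert: 0101010100, add 1 → 0101010101 = 341, so the value is -341.
(Equivalently: 683 - 2^10 = 683 - 1024 = -341.)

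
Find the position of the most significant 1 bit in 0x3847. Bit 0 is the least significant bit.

0x3847 = 11100001000111
The topmost 1 is at position 13 (since 2^13 = 8192 ≤ 14407 < 16384).

13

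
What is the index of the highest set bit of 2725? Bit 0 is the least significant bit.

11

2725 = 101010100101
The topmost 1 is at position 11 (since 2^11 = 2048 ≤ 2725 < 4096).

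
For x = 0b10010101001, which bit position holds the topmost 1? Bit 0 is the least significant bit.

10

0b10010101001 = 10010101001
The topmost 1 is at position 10 (since 2^10 = 1024 ≤ 1193 < 2048).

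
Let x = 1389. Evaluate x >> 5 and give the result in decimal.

1389 = 10101101101
shift right by 5 → 00000101011 = 43
(equivalently, floor(1389 / 32))

43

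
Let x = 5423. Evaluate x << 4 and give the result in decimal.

5423 = 00001010100101111
shift left by 4 → 10101001011110000 = 86768
(equivalently, 5423 × 2^4 = 5423 × 16)

86768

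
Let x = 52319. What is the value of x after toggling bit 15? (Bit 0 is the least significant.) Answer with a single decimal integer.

x = 1100110001011111
bit 15 is currently 1; toggle it via x ^ (1 << 15) = x ^ 32768
→ 0100110001011111 = 19551

19551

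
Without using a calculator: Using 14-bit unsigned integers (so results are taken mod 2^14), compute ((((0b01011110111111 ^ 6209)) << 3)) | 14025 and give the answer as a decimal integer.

0b01011110111111 = 01011110111111
6209 = 01100001000001
→ ^ → 00111111111110 = 4094
→ << 3 (mod 2^14) → 11111111110000 = 16368
14025 = 11011011001001
→ | → 11111111111001 = 16377

16377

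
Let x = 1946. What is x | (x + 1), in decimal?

x = 11110011010 = 1946
x + 1 = 11110011011
OR    = 11110011011 = 1947
(x | (x + 1) sets the lowest cleared bit.)

1947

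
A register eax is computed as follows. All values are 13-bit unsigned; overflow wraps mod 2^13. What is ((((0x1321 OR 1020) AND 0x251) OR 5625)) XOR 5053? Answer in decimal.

0x1321 = 1001100100001
1020 = 0001111111100
→ OR → 1001111111101 = 5117
0x251 = 0001001010001
→ AND → 0001001010001 = 593
5625 = 1010111111001
→ OR → 1011111111001 = 6137
5053 = 1001110111101
→ XOR → 0010001000100 = 1092

1092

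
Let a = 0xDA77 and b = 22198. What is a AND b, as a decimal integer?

0xDA77 = 1101101001110111
22198 = 0101011010110110
AND → 0101001000110110 = 21046

21046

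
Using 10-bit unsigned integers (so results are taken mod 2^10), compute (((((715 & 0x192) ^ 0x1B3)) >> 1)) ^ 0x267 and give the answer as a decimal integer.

715 = 1011001011
0x192 = 0110010010
→ & → 0010000010 = 130
0x1B3 = 0110110011
→ ^ → 0100110001 = 305
→ >> 1 → 0010011000 = 152
0x267 = 1001100111
→ ^ → 1011111111 = 767

767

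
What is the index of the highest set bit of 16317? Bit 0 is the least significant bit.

16317 = 11111110111101
The topmost 1 is at position 13 (since 2^13 = 8192 ≤ 16317 < 16384).

13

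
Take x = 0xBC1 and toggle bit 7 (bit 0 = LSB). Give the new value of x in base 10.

2881

x = 0101111000001
bit 7 is currently 1; toggle it via x ^ (1 << 7) = x ^ 128
→ 0101101000001 = 2881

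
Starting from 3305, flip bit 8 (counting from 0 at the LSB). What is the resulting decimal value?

3561

x = 110011101001
bit 8 is currently 0; toggle it via x ^ (1 << 8) = x ^ 256
→ 110111101001 = 3561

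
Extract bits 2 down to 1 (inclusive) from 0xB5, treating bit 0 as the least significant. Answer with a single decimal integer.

v = 0010110101
Shift right by 1: 001011010
Mask low 2 bits: 10 = 2

2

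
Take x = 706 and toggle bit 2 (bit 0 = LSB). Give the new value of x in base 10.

x = 1011000010
bit 2 is currently 0; toggle it via x ^ (1 << 2) = x ^ 4
→ 1011000110 = 710

710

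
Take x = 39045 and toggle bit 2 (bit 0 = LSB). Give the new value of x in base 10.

39041

x = 1001100010000101
bit 2 is currently 1; toggle it via x ^ (1 << 2) = x ^ 4
→ 1001100010000001 = 39041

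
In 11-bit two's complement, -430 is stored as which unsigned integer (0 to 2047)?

430 in 11 bits: 00110101110
Invert: 11001010001
Add 1:  11001010010 = 1618
(Check: 2^11 - 430 = 2048 - 430 = 1618.)

1618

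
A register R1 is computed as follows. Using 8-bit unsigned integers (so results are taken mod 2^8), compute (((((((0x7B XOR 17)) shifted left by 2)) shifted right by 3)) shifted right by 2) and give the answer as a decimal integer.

5

0x7B = 01111011
17 = 00010001
→ XOR → 01101010 = 106
→ shifted left by 2 (mod 2^8) → 10101000 = 168
→ shifted right by 3 → 00010101 = 21
→ shifted right by 2 → 00000101 = 5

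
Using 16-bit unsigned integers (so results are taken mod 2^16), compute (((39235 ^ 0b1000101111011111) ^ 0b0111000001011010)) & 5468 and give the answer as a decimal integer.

39235 = 1001100101000011
0b1000101111011111 = 1000101111011111
→ ^ → 0001001010011100 = 4764
0b0111000001011010 = 0111000001011010
→ ^ → 0110001011000110 = 25286
5468 = 0001010101011100
→ & → 0000000001000100 = 68

68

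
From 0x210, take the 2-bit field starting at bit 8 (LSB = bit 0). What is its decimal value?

v = 001000010000
Shift right by 8: 0010
Mask low 2 bits: 10 = 2

2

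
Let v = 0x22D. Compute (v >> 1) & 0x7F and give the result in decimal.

22

v = 1000101101
Shift right by 1: 100010110
Mask low 7 bits: 0010110 = 22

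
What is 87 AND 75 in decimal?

87 = 1010111
75 = 1001011
AND → 1000011 = 67

67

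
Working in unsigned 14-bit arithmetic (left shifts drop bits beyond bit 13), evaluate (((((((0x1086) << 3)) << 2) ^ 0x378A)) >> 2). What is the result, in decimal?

0x1086 = 01000010000110
→ << 3 (mod 2^14) → 00010000110000 = 1072
→ << 2 (mod 2^14) → 01000011000000 = 4288
0x378A = 11011110001010
→ ^ → 10011101001010 = 10058
→ >> 2 → 00100111010010 = 2514

2514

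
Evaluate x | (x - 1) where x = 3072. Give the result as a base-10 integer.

x = 110000000000 = 3072
x - 1 = 101111111111
OR    = 111111111111 = 4095
(x | (x - 1) sets all bits below the lowest set bit.)

4095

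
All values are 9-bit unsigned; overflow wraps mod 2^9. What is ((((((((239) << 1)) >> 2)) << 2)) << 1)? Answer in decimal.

440

239 = 011101111
→ << 1 (mod 2^9) → 111011110 = 478
→ >> 2 → 001110111 = 119
→ << 2 (mod 2^9) → 111011100 = 476
→ << 1 (mod 2^9) → 110111000 = 440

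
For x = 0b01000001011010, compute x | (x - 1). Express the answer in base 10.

4187

x = 1000001011010 = 4186
x - 1 = 1000001011001
OR    = 1000001011011 = 4187
(x | (x - 1) sets all bits below the lowest set bit.)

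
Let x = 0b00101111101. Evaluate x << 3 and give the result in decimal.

x = 000101111101
shift left by 3 → 101111101000 = 3048
(equivalently, 381 × 2^3 = 381 × 8)

3048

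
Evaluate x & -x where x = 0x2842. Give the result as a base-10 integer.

2

x = 10100001000010 = 10306
-x (two's complement) = …01011110111110
AND   = 00000000000010 = 2
(x & -x isolates the lowest set bit of x.)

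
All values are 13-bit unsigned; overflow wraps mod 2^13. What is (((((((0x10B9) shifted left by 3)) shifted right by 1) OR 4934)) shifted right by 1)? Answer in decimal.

2547

0x10B9 = 1000010111001
→ shifted left by 3 (mod 2^13) → 0010111001000 = 1480
→ shifted right by 1 → 0001011100100 = 740
4934 = 1001101000110
→ OR → 1001111100110 = 5094
→ shifted right by 1 → 0100111110011 = 2547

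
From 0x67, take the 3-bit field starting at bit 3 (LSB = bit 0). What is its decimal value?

4

v = 001100111
Shift right by 3: 001100
Mask low 3 bits: 100 = 4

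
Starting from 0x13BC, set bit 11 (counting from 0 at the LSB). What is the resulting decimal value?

x = 01001110111100
bit 11 is currently 0; set it via x | (1 << 11) = x | 2048
→ 01101110111100 = 7100

7100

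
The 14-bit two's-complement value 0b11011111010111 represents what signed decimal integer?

pattern = 11011111010111 (MSB is 1 ⇒ negative)
Invert: 00100000101000, add 1 → 00100000101001 = 2089, so the value is -2089.
(Equivalently: 14295 - 2^14 = 14295 - 16384 = -2089.)

-2089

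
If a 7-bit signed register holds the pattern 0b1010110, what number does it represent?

pattern = 1010110 (MSB is 1 ⇒ negative)
Invert: 0101001, add 1 → 0101010 = 42, so the value is -42.
(Equivalently: 86 - 2^7 = 86 - 128 = -42.)

-42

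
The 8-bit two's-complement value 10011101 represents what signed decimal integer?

-99

pattern = 10011101 (MSB is 1 ⇒ negative)
Invert: 01100010, add 1 → 01100011 = 99, so the value is -99.
(Equivalently: 157 - 2^8 = 157 - 256 = -99.)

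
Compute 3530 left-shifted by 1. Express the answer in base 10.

3530 = 0110111001010
shift left by 1 → 1101110010100 = 7060
(equivalently, 3530 × 2^1 = 3530 × 2)

7060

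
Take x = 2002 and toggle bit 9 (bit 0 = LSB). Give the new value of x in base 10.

1490

x = 00011111010010
bit 9 is currently 1; toggle it via x ^ (1 << 9) = x ^ 512
→ 00010111010010 = 1490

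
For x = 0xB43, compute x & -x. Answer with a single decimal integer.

1

x = 101101000011 = 2883
-x (two's complement) = …010010111101
AND   = 000000000001 = 1
(x & -x isolates the lowest set bit of x.)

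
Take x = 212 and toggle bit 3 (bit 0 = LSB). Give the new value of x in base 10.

220

x = 011010100
bit 3 is currently 0; toggle it via x ^ (1 << 3) = x ^ 8
→ 011011100 = 220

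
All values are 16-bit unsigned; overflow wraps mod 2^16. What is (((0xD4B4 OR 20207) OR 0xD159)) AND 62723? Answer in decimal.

0xD4B4 = 1101010010110100
20207 = 0100111011101111
→ OR → 1101111011111111 = 57087
0xD159 = 1101000101011001
→ OR → 1101111111111111 = 57343
62723 = 1111010100000011
→ AND → 1101010100000011 = 54531

54531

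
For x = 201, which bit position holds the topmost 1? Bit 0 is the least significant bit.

7

201 = 11001001
The topmost 1 is at position 7 (since 2^7 = 128 ≤ 201 < 256).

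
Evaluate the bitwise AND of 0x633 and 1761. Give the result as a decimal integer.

0x633 = 11000110011
1761 = 11011100001
AND → 11000100001 = 1569

1569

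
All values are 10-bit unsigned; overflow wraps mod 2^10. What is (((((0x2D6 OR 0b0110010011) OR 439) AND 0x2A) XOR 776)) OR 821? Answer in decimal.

0x2D6 = 1011010110
0b0110010011 = 0110010011
→ OR → 1111010111 = 983
439 = 0110110111
→ OR → 1111110111 = 1015
0x2A = 0000101010
→ AND → 0000100010 = 34
776 = 1100001000
→ XOR → 1100101010 = 810
821 = 1100110101
→ OR → 1100111111 = 831

831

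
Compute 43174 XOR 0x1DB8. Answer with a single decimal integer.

46366

43174 = 1010100010100110
0x1DB8 = 0001110110111000
XOR → 1011010100011110 = 46366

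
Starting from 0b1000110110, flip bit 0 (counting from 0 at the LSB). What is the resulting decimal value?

567

x = 1000110110
bit 0 is currently 0; toggle it via x ^ (1 << 0) = x ^ 1
→ 1000110111 = 567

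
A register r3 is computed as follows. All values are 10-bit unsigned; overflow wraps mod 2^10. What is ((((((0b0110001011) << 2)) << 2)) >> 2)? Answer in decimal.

44

0b0110001011 = 0110001011
→ << 2 (mod 2^10) → 1000101100 = 556
→ << 2 (mod 2^10) → 0010110000 = 176
→ >> 2 → 0000101100 = 44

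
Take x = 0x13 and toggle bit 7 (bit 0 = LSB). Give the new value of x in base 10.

x = 000010011
bit 7 is currently 0; toggle it via x ^ (1 << 7) = x ^ 128
→ 010010011 = 147

147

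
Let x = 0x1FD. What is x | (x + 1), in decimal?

x = 111111101 = 509
x + 1 = 111111110
OR    = 111111111 = 511
(x | (x + 1) sets the lowest cleared bit.)

511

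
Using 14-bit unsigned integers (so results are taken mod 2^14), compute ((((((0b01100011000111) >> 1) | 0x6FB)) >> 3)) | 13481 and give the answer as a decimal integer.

0b01100011000111 = 01100011000111
→ >> 1 → 00110001100011 = 3171
0x6FB = 00011011111011
→ | → 00111011111011 = 3835
→ >> 3 → 00000111011111 = 479
13481 = 11010010101001
→ | → 11010111111111 = 13823

13823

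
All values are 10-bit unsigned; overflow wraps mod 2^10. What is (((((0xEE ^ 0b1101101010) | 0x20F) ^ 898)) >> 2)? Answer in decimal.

3

0xEE = 0011101110
0b1101101010 = 1101101010
→ ^ → 1110000100 = 900
0x20F = 1000001111
→ | → 1110001111 = 911
898 = 1110000010
→ ^ → 0000001101 = 13
→ >> 2 → 0000000011 = 3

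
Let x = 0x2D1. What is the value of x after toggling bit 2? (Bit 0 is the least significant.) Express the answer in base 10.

725

x = 1011010001
bit 2 is currently 0; toggle it via x ^ (1 << 2) = x ^ 4
→ 1011010101 = 725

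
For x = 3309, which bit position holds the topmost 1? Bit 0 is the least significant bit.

11

3309 = 110011101101
The topmost 1 is at position 11 (since 2^11 = 2048 ≤ 3309 < 4096).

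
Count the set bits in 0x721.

5

0x721 = 11100100001
Count the 1s: 1 + 1 + 1 + 1 + 1 = 5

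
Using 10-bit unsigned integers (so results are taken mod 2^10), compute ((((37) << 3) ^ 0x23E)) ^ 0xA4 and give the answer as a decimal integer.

946

37 = 0000100101
→ << 3 (mod 2^10) → 0100101000 = 296
0x23E = 1000111110
→ ^ → 1100010110 = 790
0xA4 = 0010100100
→ ^ → 1110110010 = 946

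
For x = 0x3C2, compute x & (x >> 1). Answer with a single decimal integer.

448

x = 1111000010 = 962
x>>1 = 0111100001
AND  = 0111000000 = 448
(x & (x >> 1) has a 1 wherever x has two consecutive 1 bits.)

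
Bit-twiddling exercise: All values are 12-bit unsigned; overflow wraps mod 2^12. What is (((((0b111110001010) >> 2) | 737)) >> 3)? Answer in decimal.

124

0b111110001010 = 111110001010
→ >> 2 → 001111100010 = 994
737 = 001011100001
→ | → 001111100011 = 995
→ >> 3 → 000001111100 = 124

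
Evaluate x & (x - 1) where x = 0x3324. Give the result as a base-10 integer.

13088

x = 11001100100100 = 13092
x - 1 = 11001100100011
AND   = 11001100100000 = 13088
(x & (x - 1) clears the lowest set bit of x.)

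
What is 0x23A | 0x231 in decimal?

0x23A = 1000111010
0x231 = 1000110001
 OR → 1000111011 = 571

571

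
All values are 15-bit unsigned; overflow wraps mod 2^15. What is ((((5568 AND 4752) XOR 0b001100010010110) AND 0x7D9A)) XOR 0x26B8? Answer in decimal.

5568 = 001010111000000
4752 = 001001010010000
→ AND → 001000010000000 = 4224
0b001100010010110 = 001100010010110
→ XOR → 000100000010110 = 2070
0x7D9A = 111110110011010
→ AND → 000100000010010 = 2066
0x26B8 = 010011010111000
→ XOR → 010111010101010 = 11946

11946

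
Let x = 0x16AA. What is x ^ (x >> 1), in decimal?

7679

x = 1011010101010 = 5802
x>>1 = 0101101010101
XOR  = 1110111111111 = 7679
(x ^ (x >> 1) gives the standard binary-reflected Gray code of x.)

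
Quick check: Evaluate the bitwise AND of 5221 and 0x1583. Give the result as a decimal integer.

5121

5221 = 1010001100101
0x1583 = 1010110000011
AND → 1010000000001 = 5121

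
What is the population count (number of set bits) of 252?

252 = 11111100
Count the 1s: 1 + 1 + 1 + 1 + 1 + 1 = 6

6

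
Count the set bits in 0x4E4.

0x4E4 = 10011100100
Count the 1s: 1 + 1 + 1 + 1 + 1 = 5

5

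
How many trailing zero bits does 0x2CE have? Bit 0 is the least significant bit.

0x2CE = 1011001110
Trailing zeros: 1, so the lowest set bit is bit 1 (value 2).

1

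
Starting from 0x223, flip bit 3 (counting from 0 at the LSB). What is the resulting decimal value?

x = 001000100011
bit 3 is currently 0; toggle it via x ^ (1 << 3) = x ^ 8
→ 001000101011 = 555

555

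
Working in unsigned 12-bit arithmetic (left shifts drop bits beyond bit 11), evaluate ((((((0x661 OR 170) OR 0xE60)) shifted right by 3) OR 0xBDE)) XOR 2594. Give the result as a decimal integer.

0x661 = 011001100001
170 = 000010101010
→ OR → 011011101011 = 1771
0xE60 = 111001100000
→ OR → 111011101011 = 3819
→ shifted right by 3 → 000111011101 = 477
0xBDE = 101111011110
→ OR → 101111011111 = 3039
2594 = 101000100010
→ XOR → 000111111101 = 509

509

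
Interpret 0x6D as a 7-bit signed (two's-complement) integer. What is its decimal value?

pattern = 1101101 (MSB is 1 ⇒ negative)
Invert: 0010010, add 1 → 0010011 = 19, so the value is -19.
(Equivalently: 109 - 2^7 = 109 - 128 = -19.)

-19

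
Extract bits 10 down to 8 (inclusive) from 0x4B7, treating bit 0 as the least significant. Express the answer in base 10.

4

v = 10010110111
Shift right by 8: 100
Mask low 3 bits: 100 = 4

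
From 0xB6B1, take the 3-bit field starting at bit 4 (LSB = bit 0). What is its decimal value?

v = 1011011010110001
Shift right by 4: 101101101011
Mask low 3 bits: 011 = 3

3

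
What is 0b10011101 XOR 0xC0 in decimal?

a = 10011101
0xC0 = 11000000
XOR → 01011101 = 93

93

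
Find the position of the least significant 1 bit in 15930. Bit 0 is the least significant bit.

1

15930 = 11111000111010
Trailing zeros: 1, so the lowest set bit is bit 1 (value 2).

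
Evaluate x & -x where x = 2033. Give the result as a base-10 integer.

x = 11111110001 = 2033
-x (two's complement) = …00000001111
AND   = 00000000001 = 1
(x & -x isolates the lowest set bit of x.)

1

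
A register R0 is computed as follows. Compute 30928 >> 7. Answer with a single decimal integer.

30928 = 111100011010000
shift right by 7 → 000000011110001 = 241
(equivalently, floor(30928 / 128))

241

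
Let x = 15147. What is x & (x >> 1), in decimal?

6401

x = 11101100101011 = 15147
x>>1 = 01110110010101
AND  = 01100100000001 = 6401
(x & (x >> 1) has a 1 wherever x has two consecutive 1 bits.)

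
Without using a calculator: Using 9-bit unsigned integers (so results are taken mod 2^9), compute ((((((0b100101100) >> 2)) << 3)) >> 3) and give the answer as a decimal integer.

11

0b100101100 = 100101100
→ >> 2 → 001001011 = 75
→ << 3 (mod 2^9) → 001011000 = 88
→ >> 3 → 000001011 = 11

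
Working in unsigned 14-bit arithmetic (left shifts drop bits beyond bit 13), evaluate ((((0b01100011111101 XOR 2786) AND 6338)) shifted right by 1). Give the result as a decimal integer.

2049

0b01100011111101 = 01100011111101
2786 = 00101011100010
→ XOR → 01001000011111 = 4639
6338 = 01100011000010
→ AND → 01000000000010 = 4098
→ shifted right by 1 → 00100000000001 = 2049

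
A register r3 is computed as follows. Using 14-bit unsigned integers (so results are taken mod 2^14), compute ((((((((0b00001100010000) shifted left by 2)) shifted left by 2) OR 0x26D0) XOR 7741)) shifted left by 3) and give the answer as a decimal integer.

3944

0b00001100010000 = 00001100010000
→ shifted left by 2 (mod 2^14) → 00110001000000 = 3136
→ shifted left by 2 (mod 2^14) → 11000100000000 = 12544
0x26D0 = 10011011010000
→ OR → 11011111010000 = 14288
7741 = 01111000111101
→ XOR → 10100111101101 = 10733
→ shifted left by 3 (mod 2^14) → 00111101101000 = 3944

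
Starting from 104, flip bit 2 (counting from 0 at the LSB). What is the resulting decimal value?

108

x = 01101000
bit 2 is currently 0; toggle it via x ^ (1 << 2) = x ^ 4
→ 01101100 = 108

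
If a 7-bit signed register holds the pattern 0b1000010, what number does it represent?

-62

pattern = 1000010 (MSB is 1 ⇒ negative)
Invert: 0111101, add 1 → 0111110 = 62, so the value is -62.
(Equivalently: 66 - 2^7 = 66 - 128 = -62.)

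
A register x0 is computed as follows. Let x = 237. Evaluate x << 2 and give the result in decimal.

237 = 0011101101
shift left by 2 → 1110110100 = 948
(equivalently, 237 × 2^2 = 237 × 4)

948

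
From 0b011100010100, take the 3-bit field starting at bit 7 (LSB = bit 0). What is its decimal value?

6

v = 011100010100
Shift right by 7: 01110
Mask low 3 bits: 110 = 6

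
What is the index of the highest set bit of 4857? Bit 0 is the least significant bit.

4857 = 1001011111001
The topmost 1 is at position 12 (since 2^12 = 4096 ≤ 4857 < 8192).

12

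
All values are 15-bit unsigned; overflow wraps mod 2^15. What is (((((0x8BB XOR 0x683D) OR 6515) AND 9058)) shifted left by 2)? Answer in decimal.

0x8BB = 000100010111011
0x683D = 110100000111101
→ XOR → 110000010000110 = 24710
6515 = 001100101110011
→ OR → 111100111110111 = 31223
9058 = 010001101100010
→ AND → 010000101100010 = 8546
→ shifted left by 2 (mod 2^15) → 000010110001000 = 1416

1416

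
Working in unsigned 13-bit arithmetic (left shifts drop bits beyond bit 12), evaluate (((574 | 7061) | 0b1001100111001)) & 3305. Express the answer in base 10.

2217

574 = 0001000111110
7061 = 1101110010101
→ | → 1101110111111 = 7103
0b1001100111001 = 1001100111001
→ | → 1101110111111 = 7103
3305 = 0110011101001
→ & → 0100010101001 = 2217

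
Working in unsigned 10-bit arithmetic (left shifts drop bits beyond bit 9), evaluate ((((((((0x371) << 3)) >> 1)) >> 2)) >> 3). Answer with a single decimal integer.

0x371 = 1101110001
→ << 3 (mod 2^10) → 1110001000 = 904
→ >> 1 → 0111000100 = 452
→ >> 2 → 0001110001 = 113
→ >> 3 → 0000001110 = 14

14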